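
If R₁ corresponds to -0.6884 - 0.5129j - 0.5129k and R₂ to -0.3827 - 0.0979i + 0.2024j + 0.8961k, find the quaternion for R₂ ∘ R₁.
0.8269 + 0.4232i + 0.0067j - 0.3704k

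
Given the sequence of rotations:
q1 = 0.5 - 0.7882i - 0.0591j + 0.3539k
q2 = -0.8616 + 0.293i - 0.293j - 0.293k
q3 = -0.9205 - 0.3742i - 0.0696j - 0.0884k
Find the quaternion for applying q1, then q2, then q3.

q2 · q1 = -0.1135 + 0.7046i + 0.0317j - 0.6997k
q3 · q2 · q1 = 0.3085 - 0.5546i - 0.3454j + 0.6913k
0.3085 - 0.5546i - 0.3454j + 0.6913k


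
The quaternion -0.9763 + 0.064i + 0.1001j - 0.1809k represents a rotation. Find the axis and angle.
axis = (0.2957, 0.4625, -0.8358), θ = 335°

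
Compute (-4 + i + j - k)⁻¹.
-0.2105 - 0.0526i - 0.0526j + 0.0526k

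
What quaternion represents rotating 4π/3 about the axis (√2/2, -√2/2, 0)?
-0.5 + 0.6124i - 0.6124j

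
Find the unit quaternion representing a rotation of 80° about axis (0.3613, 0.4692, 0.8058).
0.766 + 0.2322i + 0.3016j + 0.518k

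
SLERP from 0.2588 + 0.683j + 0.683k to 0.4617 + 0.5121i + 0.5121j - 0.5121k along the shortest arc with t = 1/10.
0.3188 + 0.0746i + 0.7385j + 0.5894k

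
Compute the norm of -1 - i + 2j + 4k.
√22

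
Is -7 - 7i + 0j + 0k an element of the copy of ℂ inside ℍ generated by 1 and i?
Yes. The quaternion -7 - 7i has j- and k-coefficients y = z = 0, so it lies in the complex subalgebra spanned by 1 and i.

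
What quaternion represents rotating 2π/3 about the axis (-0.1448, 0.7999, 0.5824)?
0.5 - 0.1254i + 0.6927j + 0.5044k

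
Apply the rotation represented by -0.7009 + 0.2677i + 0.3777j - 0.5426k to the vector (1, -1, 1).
(-0.136, 0.66, 1.595)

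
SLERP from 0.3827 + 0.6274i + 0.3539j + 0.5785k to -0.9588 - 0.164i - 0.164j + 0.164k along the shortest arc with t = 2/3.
0.8792 + 0.3783i + 0.2674j + 0.1108k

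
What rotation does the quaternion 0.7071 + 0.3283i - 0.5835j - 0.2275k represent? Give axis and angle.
axis = (0.4643, -0.8252, -0.3217), θ = π/2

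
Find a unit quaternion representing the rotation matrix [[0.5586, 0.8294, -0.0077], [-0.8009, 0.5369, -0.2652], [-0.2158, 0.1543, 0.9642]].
0.8746 + 0.1199i + 0.0595j - 0.466k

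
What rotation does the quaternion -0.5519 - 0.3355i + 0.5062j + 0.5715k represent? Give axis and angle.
axis = (-0.4023, 0.607, 0.6853), θ = 247°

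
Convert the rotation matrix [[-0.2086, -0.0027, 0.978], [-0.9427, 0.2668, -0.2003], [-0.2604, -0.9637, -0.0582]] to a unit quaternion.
0.5 - 0.3817i + 0.6192j - 0.47k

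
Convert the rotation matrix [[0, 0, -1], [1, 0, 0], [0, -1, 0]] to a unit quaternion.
0.5 - 0.5i - 0.5j + 0.5k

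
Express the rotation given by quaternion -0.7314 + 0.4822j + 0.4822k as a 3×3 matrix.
[[0.0699, 0.7054, -0.7054], [-0.7054, 0.535, 0.465], [0.7054, 0.465, 0.535]]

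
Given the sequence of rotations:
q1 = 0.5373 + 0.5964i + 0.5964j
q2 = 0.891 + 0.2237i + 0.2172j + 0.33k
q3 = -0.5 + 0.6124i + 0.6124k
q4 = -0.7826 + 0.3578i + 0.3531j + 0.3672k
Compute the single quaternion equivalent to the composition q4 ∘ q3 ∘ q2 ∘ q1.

q2 · q1 = 0.2158 + 0.4548i + 0.8449j + 0.1812k
q3 · q2 · q1 = -0.4974 - 0.6127i - 0.2549j + 0.559k
q4 · q3 · q2 · q1 = 0.4932 + 0.5925i - 0.4011j - 0.495k
0.4932 + 0.5925i - 0.4011j - 0.495k


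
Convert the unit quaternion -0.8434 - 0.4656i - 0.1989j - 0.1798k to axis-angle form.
axis = (-0.8666, -0.3702, -0.3346), θ = 295°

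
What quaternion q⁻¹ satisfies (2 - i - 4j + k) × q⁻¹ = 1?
0.0909 + 0.0455i + 0.1818j - 0.0455k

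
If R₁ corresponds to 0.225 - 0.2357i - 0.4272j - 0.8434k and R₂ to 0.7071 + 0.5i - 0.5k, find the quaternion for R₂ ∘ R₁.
-0.1448 - 0.2678i + 0.2375j - 0.9225k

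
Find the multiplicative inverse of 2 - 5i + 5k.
0.037 + 0.0926i - 0.0926k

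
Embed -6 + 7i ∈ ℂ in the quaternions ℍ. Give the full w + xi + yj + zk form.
-6 + 7i + 0j + 0k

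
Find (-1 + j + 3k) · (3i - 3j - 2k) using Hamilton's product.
9 + 4i + 12j - k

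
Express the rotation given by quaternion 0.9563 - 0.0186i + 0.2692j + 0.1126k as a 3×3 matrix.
[[0.8297, -0.2254, 0.5107], [0.2053, 0.974, 0.0962], [-0.5191, 0.025, 0.8544]]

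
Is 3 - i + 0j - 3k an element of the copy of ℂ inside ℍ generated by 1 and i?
No. The quaternion 3 - i - 3k has j-coefficient y = 0 and k-coefficient z = -3, not both zero, so it does not lie in the complex subalgebra spanned by 1 and i.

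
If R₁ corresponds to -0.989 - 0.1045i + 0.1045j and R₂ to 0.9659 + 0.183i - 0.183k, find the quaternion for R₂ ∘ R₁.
-0.9362 - 0.2628i + 0.1201j + 0.2001k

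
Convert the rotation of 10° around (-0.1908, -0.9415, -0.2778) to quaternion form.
0.9962 - 0.0166i - 0.0821j - 0.0242k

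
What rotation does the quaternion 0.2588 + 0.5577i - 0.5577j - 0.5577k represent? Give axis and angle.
axis = (√3/3, -√3/3, -√3/3), θ = 5π/6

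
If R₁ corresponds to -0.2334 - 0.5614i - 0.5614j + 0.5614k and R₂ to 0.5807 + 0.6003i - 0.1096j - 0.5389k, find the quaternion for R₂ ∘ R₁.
0.4425 - 0.8302i - 0.3349j + 0.0532k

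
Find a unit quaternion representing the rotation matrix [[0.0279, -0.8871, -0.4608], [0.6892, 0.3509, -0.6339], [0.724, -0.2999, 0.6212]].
0.7071 + 0.1181i - 0.4189j + 0.5573k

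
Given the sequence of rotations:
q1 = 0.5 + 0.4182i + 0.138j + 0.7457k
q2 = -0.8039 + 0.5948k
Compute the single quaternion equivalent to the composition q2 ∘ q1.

q2 · q1 = -0.8455 - 0.4183i + 0.1378j - 0.3021k
-0.8455 - 0.4183i + 0.1378j - 0.3021k


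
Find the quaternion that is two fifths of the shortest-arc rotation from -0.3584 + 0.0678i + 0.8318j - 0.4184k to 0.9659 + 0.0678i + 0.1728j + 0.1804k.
-0.7579 + 0.0145i + 0.517j - 0.3976k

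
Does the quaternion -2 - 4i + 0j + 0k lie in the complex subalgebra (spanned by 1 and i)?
Yes. The quaternion -2 - 4i has j- and k-coefficients y = z = 0, so it lies in the complex subalgebra spanned by 1 and i.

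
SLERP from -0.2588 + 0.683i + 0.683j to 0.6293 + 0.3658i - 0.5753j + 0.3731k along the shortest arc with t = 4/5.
-0.6268 - 0.1461i + 0.6899j - 0.3314k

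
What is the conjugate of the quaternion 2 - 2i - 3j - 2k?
2 + 2i + 3j + 2k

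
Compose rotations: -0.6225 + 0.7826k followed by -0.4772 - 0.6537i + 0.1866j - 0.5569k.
0.7329 + 0.553i + 0.3954j - 0.0268k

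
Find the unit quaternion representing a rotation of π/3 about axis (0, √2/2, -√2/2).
0.866 + 0.3536j - 0.3536k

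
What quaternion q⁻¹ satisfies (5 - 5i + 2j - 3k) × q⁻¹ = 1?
0.0794 + 0.0794i - 0.0317j + 0.0476k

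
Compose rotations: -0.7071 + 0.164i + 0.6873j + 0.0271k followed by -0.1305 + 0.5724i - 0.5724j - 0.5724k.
0.4073 - 0.0482i + 0.2057j + 0.8885k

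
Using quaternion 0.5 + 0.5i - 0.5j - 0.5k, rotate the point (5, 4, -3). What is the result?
(3, -5, 4)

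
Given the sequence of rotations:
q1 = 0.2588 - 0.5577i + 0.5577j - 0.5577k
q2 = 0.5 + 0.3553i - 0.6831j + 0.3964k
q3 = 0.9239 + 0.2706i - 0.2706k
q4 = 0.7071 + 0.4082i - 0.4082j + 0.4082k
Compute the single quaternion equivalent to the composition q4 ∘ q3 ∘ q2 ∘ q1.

q2 · q1 = 0.9296 - 0.027i + 0.0791j - 0.3591k
q3 · q2 · q1 = 0.769 + 0.248i + 0.1776j - 0.5619k
q4 · q3 · q2 · q1 = 0.7444 + 0.6461i + 0.1423j + 0.0903k
0.7444 + 0.6461i + 0.1423j + 0.0903k


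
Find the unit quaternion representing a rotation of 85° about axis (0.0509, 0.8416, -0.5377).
0.7373 + 0.0344i + 0.5686j - 0.3633k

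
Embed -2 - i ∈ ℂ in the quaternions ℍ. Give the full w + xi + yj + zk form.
-2 - i + 0j + 0k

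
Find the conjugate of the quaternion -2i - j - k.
2i + j + k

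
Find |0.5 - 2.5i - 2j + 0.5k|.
3.279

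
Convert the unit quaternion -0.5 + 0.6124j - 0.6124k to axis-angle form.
axis = (0, √2/2, -√2/2), θ = 4π/3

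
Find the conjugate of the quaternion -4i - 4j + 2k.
4i + 4j - 2k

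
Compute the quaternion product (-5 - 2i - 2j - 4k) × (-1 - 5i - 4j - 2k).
-21 + 15i + 38j + 12k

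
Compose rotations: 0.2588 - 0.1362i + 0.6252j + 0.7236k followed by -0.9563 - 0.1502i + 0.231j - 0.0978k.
-0.3416 + 0.3197i - 0.4161j - 0.7797k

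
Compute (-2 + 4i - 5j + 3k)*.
-2 - 4i + 5j - 3k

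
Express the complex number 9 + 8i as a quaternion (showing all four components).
9 + 8i + 0j + 0k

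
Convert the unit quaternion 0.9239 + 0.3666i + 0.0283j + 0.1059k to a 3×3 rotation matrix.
[[0.976, -0.1749, 0.1299], [0.2164, 0.7088, -0.6714], [0.0254, 0.6834, 0.7296]]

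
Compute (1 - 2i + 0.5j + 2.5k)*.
1 + 2i - 0.5j - 2.5k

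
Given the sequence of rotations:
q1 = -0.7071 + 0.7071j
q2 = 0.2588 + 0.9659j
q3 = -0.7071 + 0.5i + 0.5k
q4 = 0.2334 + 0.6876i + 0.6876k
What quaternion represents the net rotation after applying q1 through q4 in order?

q2 · q1 = -0.866 - 0.5j
q3 · q2 · q1 = 0.6123 - 0.183i + 0.3535j - 0.683k
q4 · q3 · q2 · q1 = 0.7384 + 0.1352i + 0.4263j + 0.5047k
0.7384 + 0.1352i + 0.4263j + 0.5047k


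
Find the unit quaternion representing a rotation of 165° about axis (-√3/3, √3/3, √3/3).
0.1305 - 0.5724i + 0.5724j + 0.5724k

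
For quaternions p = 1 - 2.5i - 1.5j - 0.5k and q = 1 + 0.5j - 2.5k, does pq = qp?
No: pq = 0.5 + 1.5i - 7.25j - 4.25k ≠ 0.5 - 6.5i + 5.25j - 1.75k = qp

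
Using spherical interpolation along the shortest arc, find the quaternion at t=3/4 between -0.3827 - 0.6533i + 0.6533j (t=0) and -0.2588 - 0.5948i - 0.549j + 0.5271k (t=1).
-0.3664 - 0.7616i - 0.2563j + 0.4691k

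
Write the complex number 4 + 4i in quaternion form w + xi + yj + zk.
4 + 4i + 0j + 0k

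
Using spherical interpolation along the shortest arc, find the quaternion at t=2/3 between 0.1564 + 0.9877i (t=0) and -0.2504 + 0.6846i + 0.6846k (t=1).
-0.1212 + 0.8623i + 0.4917k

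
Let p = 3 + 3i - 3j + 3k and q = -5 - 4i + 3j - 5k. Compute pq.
21 - 21i + 27j - 33k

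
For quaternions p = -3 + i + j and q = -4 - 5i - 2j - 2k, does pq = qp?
No: pq = 19 + 9i + 4j + 9k ≠ 19 + 13i + 3k = qp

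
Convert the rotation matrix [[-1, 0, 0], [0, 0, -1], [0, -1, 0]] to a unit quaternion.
-0.7071j + 0.7071k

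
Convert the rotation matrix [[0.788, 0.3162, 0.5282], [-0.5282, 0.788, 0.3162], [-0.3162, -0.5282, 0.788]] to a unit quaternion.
0.9171 - 0.2302i + 0.2302j - 0.2302k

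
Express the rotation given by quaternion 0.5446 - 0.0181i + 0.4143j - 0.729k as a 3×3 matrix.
[[-0.4062, 0.779, 0.4776], [-0.809, -0.0635, -0.5843], [-0.4249, -0.6238, 0.6561]]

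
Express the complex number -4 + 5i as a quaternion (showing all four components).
-4 + 5i + 0j + 0k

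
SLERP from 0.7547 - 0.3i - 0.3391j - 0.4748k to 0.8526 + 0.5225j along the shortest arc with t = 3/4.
0.9296 - 0.0909i + 0.3268j - 0.1439k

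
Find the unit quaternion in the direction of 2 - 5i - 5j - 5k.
0.225 - 0.5625i - 0.5625j - 0.5625k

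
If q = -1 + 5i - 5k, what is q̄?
-1 - 5i + 5k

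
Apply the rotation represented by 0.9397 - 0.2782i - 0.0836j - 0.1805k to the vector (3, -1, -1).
(2.434, -2.211, 0.434)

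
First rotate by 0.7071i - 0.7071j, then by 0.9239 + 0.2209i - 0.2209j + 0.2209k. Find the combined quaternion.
-0.3124 + 0.8095i - 0.4971j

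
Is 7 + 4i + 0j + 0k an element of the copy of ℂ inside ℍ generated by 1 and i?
Yes. The quaternion 7 + 4i has j- and k-coefficients y = z = 0, so it lies in the complex subalgebra spanned by 1 and i.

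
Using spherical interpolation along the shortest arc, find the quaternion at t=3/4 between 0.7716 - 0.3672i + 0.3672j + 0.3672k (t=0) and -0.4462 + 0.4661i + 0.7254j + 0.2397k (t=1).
0.6634 - 0.5396i - 0.5116j - 0.0831k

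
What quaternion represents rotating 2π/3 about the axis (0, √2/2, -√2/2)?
0.5 + 0.6124j - 0.6124k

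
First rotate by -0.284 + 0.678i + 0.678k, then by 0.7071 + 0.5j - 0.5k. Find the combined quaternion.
0.1382 + 0.8184i - 0.481j + 0.2824k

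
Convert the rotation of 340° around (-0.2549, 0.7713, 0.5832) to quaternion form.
-0.9848 - 0.0443i + 0.1339j + 0.1013k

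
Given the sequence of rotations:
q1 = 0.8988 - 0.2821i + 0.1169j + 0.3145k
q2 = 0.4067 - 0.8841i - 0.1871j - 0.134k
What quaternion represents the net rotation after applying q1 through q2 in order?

q2 · q1 = 0.1802 - 0.9525i + 0.1952j - 0.1487k
0.1802 - 0.9525i + 0.1952j - 0.1487k


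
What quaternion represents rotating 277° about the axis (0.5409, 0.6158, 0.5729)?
-0.749 + 0.3584i + 0.408j + 0.3796k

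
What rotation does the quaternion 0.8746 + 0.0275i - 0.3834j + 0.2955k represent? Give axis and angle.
axis = (0.0567, -0.7908, 0.6095), θ = 58°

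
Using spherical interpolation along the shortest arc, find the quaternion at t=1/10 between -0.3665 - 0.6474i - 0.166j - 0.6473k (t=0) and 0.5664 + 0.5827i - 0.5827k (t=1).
-0.4311 - 0.7036i - 0.1597j - 0.5418k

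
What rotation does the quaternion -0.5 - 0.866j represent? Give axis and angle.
axis = (0, -1, 0), θ = 4π/3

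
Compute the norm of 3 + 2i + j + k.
√15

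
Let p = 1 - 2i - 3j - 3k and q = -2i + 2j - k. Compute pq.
-1 + 7i + 6j - 11k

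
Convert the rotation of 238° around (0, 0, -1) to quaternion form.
-0.4848 - 0.8746k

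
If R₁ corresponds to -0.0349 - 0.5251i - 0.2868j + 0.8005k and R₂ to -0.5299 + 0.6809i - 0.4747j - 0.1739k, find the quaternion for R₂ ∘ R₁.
0.3791 - 0.1754i - 0.2852j - 0.8627k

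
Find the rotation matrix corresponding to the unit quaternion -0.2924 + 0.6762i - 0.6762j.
[[0.0855, -0.9145, 0.3954], [-0.9145, 0.0855, 0.3954], [-0.3954, -0.3954, -0.829]]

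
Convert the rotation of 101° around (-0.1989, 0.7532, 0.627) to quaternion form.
0.6361 - 0.1535i + 0.5812j + 0.4838k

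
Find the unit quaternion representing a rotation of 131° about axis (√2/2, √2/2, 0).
0.4147 + 0.6434i + 0.6434j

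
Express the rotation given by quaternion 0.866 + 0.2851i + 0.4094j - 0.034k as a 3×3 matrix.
[[0.6625, 0.2923, 0.6897], [0.1746, 0.8351, -0.5216], [-0.7285, 0.466, 0.5022]]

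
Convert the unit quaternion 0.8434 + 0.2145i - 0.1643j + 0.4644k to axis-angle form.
axis = (0.3992, -0.3058, 0.8644), θ = 65°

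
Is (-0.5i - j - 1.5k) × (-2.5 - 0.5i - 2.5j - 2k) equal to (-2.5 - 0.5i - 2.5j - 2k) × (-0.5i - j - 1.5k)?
No: pq = -5.75 - 0.5i + 2.25j + 4.5k ≠ -5.75 + 3i + 2.75j + 3k = qp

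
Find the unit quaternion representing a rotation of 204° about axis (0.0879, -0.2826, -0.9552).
-0.2079 + 0.086i - 0.2764j - 0.9343k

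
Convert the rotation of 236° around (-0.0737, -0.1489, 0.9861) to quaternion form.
-0.4695 - 0.0651i - 0.1315j + 0.8707k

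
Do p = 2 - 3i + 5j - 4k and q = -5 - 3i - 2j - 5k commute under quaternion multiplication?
No: pq = -29 - 24i - 32j + 31k ≠ -29 + 42i - 26j - 11k = qp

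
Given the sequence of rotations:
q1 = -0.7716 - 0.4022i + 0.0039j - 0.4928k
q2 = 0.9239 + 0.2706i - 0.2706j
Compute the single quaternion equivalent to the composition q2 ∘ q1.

q2 · q1 = -0.603 - 0.447i + 0.3457j - 0.5631k
-0.603 - 0.447i + 0.3457j - 0.5631k


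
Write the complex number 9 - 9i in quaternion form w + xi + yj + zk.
9 - 9i + 0j + 0k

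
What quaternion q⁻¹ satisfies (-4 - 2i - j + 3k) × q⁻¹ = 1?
-0.1333 + 0.0667i + 0.0333j - 0.1k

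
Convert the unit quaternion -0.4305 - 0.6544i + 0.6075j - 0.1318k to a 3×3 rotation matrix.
[[0.2271, -0.9086, -0.3506], [-0.6816, 0.1088, -0.7236], [0.6956, 0.4033, -0.5946]]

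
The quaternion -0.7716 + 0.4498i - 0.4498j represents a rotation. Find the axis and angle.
axis = (√2/2, -√2/2, 0), θ = 281°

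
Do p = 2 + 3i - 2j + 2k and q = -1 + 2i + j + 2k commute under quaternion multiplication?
No: pq = -10 - 5i + 2j + 9k ≠ -10 + 7i + 6j - 5k = qp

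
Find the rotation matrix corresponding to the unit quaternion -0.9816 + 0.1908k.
[[0.9272, 0.3746, 0], [-0.3746, 0.9272, 0], [0, 0, 1]]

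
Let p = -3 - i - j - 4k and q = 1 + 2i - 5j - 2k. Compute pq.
-14 - 25i + 4j + 9k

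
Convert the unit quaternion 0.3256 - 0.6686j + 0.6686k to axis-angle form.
axis = (0, -√2/2, √2/2), θ = 142°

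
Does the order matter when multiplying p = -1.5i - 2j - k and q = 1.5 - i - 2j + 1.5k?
Yes: pq = -4 - 7.25i + 0.25j - 0.5k ≠ -4 + 2.75i - 6.25j - 2.5k = qp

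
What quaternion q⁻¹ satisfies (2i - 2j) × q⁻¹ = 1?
-0.25i + 0.25j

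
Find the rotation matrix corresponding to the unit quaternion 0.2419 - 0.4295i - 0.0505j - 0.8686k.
[[-0.514, 0.4636, 0.7217], [-0.3768, -0.8779, 0.2955], [0.7706, -0.1201, 0.626]]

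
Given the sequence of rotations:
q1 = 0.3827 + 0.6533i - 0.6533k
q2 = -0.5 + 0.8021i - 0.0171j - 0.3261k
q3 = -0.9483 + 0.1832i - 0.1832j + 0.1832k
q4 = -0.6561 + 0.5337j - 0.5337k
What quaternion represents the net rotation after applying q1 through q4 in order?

q2 · q1 = -0.9284 - 0.0085i + 0.3044j + 0.213k
q3 · q2 · q1 = 0.8987 - 0.2568i - 0.1592j - 0.3179k
q4 · q3 · q2 · q1 = -0.6743 - 0.0861i + 0.7211j - 0.134k
-0.6743 - 0.0861i + 0.7211j - 0.134k


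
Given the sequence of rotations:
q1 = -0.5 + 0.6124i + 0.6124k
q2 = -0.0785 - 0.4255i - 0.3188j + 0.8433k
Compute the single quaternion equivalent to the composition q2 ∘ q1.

q2 · q1 = -0.2166 - 0.0306i + 0.9364j - 0.2745k
-0.2166 - 0.0306i + 0.9364j - 0.2745k


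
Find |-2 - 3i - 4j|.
√29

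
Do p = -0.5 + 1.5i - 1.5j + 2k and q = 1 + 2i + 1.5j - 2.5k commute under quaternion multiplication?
No: pq = 3.75 + 1.25i + 5.5j + 8.5k ≠ 3.75 - 0.25i - 10j - 2k = qp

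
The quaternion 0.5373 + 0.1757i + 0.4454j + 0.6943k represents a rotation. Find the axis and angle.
axis = (0.2083, 0.5281, 0.8232), θ = 115°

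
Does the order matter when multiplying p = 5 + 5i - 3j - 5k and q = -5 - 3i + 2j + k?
Yes: pq = 1 - 33i + 35j + 31k ≠ 1 - 47i + 15j + 29k = qp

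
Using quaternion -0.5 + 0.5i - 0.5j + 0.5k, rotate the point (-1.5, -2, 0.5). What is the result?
(0.5, 1.5, 2)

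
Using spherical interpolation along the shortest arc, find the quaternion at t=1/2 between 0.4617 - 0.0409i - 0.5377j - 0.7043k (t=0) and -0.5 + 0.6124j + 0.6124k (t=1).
0.4819 - 0.0205i - 0.5763j - 0.6598k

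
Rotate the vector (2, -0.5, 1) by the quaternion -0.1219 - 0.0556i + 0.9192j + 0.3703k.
(-2.188, -0.078, -0.677)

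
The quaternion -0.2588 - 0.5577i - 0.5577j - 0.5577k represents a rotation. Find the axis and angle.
axis = (-√3/3, -√3/3, -√3/3), θ = 7π/6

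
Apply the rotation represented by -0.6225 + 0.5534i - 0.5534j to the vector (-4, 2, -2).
(-4.153, 1.847, 1.828)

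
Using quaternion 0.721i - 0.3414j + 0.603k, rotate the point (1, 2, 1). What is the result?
(-0.075, -2.438, -0.227)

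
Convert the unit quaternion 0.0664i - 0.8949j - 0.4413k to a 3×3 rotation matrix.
[[-0.9912, -0.1188, -0.0586], [-0.1188, 0.6017, 0.7898], [-0.0586, 0.7898, -0.6105]]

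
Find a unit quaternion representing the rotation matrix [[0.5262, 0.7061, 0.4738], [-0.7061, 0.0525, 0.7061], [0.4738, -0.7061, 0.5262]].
0.7254 - 0.4867i - 0.4867k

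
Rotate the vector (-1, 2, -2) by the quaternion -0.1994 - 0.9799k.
(0.139, -2.232, -2)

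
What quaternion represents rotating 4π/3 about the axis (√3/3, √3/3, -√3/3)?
-0.5 + 0.5i + 0.5j - 0.5k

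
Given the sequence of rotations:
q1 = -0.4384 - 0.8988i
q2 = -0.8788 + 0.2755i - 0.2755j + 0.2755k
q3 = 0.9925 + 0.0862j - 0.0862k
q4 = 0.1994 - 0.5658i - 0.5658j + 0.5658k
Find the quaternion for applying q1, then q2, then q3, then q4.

q2 · q1 = 0.6329 + 0.6691i - 0.1268j - 0.3684k
q3 · q2 · q1 = 0.6073 + 0.6214i - 0.129j - 0.4779k
q4 · q3 · q2 · q1 = 0.6701 + 0.1237i - 0.2881j + 0.6729k
0.6701 + 0.1237i - 0.2881j + 0.6729k


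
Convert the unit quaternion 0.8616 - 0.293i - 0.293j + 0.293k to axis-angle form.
axis = (-√3/3, -√3/3, √3/3), θ = 61°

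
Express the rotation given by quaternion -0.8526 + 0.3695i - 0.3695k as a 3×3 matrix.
[[0.7269, -0.6301, -0.2731], [0.6301, 0.4539, 0.6301], [-0.2731, -0.6301, 0.7269]]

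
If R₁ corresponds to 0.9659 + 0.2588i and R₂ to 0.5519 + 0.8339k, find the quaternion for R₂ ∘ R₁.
0.5331 + 0.1428i + 0.2158j + 0.8055k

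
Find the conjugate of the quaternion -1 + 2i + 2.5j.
-1 - 2i - 2.5j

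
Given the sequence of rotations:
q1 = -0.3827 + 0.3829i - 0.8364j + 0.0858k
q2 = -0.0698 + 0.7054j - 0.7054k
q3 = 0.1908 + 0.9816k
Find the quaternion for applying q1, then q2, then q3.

q2 · q1 = 0.6772 - 0.5562i - 0.4817j - 0.0061k
q3 · q2 · q1 = 0.1352 + 0.3667i - 0.6379j + 0.6636k
0.1352 + 0.3667i - 0.6379j + 0.6636k


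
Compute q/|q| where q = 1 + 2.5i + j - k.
0.3288 + 0.822i + 0.3288j - 0.3288k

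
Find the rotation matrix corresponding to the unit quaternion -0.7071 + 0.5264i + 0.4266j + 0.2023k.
[[0.5542, 0.7352, -0.3903], [0.163, 0.364, 0.917], [0.8163, -0.5718, 0.0818]]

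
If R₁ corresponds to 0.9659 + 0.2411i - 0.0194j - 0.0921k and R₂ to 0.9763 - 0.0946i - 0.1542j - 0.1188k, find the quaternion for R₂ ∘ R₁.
0.9519 + 0.1559i - 0.2052j - 0.1657k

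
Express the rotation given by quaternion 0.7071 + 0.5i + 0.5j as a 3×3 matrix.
[[0.5, 0.5, 0.7071], [0.5, 0.5, -0.7071], [-0.7071, 0.7071, 0]]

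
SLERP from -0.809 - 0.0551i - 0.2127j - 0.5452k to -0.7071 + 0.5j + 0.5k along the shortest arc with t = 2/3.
-0.9375 - 0.0249i + 0.3087j + 0.1586k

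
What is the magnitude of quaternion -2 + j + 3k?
√14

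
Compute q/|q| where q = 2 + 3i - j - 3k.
0.417 + 0.6255i - 0.2085j - 0.6255k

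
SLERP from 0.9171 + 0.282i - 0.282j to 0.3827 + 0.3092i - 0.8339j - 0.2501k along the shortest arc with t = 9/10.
0.4555 + 0.3164i - 0.7996j - 0.2303k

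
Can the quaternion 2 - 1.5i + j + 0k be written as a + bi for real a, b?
No. The quaternion 2 - 1.5i + j has j-coefficient y = 1 and k-coefficient z = 0, not both zero, so it does not lie in the complex subalgebra spanned by 1 and i.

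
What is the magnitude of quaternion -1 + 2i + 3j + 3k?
√23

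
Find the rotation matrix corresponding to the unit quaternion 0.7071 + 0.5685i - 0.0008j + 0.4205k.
[[0.6464, -0.5956, 0.477], [0.5938, 0, -0.8046], [0.4792, 0.8033, 0.3536]]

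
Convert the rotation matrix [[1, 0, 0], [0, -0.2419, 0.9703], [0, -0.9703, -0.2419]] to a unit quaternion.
0.6157 - 0.788i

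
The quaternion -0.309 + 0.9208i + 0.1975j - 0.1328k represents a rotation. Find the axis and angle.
axis = (0.9682, 0.2077, -0.1396), θ = 216°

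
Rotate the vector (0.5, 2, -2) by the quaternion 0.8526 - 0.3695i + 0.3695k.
(-0.351, -0.037, -2.851)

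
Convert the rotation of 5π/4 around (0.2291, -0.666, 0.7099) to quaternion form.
-0.3827 + 0.2117i - 0.6153j + 0.6559k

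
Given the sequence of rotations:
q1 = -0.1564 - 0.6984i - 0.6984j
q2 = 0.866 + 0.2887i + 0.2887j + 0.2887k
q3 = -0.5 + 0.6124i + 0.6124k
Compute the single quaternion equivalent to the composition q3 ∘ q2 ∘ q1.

q2 · q1 = 0.2678 - 0.4483i - 0.8516j - 0.0452k
q3 · q2 · q1 = 0.1683 + 0.9097i + 0.1789j - 0.3349k
0.1683 + 0.9097i + 0.1789j - 0.3349k


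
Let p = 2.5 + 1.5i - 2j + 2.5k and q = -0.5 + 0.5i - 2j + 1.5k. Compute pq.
-9.75 + 2.5i - 5j + 0.5k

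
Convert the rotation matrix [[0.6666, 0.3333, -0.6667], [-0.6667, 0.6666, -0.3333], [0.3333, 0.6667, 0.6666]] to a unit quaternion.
0.866 + 0.2887i - 0.2887j - 0.2887k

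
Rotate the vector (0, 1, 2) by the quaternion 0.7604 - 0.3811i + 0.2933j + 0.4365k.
(-0.661, 2, 0.751)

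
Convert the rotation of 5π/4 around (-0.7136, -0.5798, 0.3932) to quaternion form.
-0.3827 - 0.6593i - 0.5357j + 0.3633k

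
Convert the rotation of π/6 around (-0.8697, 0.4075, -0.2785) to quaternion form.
0.9659 - 0.2251i + 0.1055j - 0.0721k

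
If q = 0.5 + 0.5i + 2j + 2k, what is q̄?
0.5 - 0.5i - 2j - 2k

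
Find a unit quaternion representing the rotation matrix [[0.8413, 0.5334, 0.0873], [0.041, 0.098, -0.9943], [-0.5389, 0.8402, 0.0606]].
0.7071 + 0.6486i + 0.2214j - 0.1741k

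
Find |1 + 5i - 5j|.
√51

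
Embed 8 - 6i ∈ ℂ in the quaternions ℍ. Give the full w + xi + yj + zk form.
8 - 6i + 0j + 0k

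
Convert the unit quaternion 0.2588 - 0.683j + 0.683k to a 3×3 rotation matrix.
[[-0.866, -0.3535, -0.3535], [0.3535, 0.067, -0.933], [0.3535, -0.933, 0.067]]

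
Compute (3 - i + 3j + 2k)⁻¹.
0.1304 + 0.0435i - 0.1304j - 0.087k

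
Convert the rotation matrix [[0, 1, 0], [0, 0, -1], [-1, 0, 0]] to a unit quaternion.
-0.5 - 0.5i - 0.5j + 0.5k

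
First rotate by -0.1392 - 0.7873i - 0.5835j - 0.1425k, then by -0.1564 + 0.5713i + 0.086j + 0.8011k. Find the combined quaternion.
0.6359 + 0.4988i - 0.47j - 0.3549k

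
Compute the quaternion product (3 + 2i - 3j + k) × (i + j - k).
2 + 5i + 6j + 2k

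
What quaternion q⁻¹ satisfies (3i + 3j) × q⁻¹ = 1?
-0.1667i - 0.1667j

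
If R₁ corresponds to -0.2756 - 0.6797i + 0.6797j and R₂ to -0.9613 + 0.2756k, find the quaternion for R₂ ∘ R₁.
0.2649 + 0.4661i - 0.8407j - 0.076k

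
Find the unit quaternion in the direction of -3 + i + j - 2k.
-0.7746 + 0.2582i + 0.2582j - 0.5164k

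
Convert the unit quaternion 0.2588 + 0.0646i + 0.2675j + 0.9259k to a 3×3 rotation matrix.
[[-0.8577, -0.4447, 0.2581], [0.5138, -0.7229, 0.4619], [-0.0188, 0.5288, 0.8485]]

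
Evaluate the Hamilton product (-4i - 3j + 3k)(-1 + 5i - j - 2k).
23 + 13i + 10j + 16k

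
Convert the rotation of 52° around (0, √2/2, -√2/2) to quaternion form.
0.8988 + 0.31j - 0.31k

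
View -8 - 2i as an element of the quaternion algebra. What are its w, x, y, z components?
-8 - 2i + 0j + 0k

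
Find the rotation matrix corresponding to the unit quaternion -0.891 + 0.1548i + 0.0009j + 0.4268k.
[[0.6357, 0.7608, 0.1305], [-0.7603, 0.5878, 0.2766], [0.1337, -0.2751, 0.9521]]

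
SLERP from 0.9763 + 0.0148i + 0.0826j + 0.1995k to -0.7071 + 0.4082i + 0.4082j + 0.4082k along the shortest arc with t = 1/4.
0.992 - 0.1067i - 0.0521j + 0.0421k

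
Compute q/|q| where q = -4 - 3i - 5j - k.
-0.5601 - 0.4201i - 0.7001j - 0.14k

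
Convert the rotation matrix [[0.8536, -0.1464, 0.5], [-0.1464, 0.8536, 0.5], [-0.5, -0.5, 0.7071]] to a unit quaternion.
0.9239 - 0.2706i + 0.2706j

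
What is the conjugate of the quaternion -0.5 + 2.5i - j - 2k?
-0.5 - 2.5i + j + 2k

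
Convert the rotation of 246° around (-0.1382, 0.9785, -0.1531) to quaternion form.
-0.5446 - 0.1159i + 0.8206j - 0.1284k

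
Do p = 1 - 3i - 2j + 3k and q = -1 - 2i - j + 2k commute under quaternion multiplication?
No: pq = -15 + j - 2k ≠ -15 + 2i + j = qp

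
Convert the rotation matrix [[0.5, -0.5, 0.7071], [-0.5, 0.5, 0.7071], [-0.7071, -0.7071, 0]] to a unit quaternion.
0.7071 - 0.5i + 0.5j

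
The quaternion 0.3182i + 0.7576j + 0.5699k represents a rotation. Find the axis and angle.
axis = (0.3182, 0.7576, 0.5699), θ = π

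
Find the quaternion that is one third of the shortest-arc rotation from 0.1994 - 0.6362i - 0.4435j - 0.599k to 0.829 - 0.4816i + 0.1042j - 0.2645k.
0.4621 - 0.6469i - 0.2827j - 0.5368k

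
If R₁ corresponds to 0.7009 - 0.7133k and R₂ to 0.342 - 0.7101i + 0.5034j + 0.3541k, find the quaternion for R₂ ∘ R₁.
0.4923 - 0.8568i - 0.1537j + 0.0042k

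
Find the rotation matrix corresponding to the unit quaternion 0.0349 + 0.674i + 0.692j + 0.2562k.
[[-0.089, 0.9149, 0.3937], [0.9507, -0.0398, 0.3075], [0.2971, 0.4016, -0.8663]]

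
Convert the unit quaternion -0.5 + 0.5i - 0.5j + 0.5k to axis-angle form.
axis = (√3/3, -√3/3, √3/3), θ = 4π/3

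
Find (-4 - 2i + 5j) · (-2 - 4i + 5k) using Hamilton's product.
45i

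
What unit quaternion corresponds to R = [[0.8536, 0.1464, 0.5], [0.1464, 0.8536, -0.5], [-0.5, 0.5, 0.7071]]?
0.9239 + 0.2706i + 0.2706j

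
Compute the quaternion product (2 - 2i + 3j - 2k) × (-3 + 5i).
4 + 16i - 19j - 9k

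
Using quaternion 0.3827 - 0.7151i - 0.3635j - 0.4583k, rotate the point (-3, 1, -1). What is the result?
(-0.454, -1.831, -2.728)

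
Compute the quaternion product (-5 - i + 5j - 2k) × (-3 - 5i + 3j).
-5 + 34i - 20j + 28k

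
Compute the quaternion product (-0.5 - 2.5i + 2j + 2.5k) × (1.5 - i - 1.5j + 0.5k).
-1.5 + 1.5i + 2.5j + 9.25k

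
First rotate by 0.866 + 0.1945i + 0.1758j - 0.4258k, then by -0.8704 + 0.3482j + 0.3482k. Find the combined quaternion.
-0.6667 - 0.3788i + 0.2162j + 0.6044k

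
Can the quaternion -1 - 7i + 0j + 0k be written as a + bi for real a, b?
Yes. The quaternion -1 - 7i has j- and k-coefficients y = z = 0, so it lies in the complex subalgebra spanned by 1 and i.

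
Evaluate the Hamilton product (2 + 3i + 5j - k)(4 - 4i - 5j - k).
44 - 6i + 17j - k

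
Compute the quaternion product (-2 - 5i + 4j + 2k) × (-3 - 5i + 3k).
-25 + 37i - 7j + 8k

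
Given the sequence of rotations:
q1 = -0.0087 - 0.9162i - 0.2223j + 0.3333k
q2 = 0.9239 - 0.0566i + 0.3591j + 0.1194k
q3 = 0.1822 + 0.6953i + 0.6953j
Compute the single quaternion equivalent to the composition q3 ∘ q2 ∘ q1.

q2 · q1 = -0.0199 - 0.6998i - 0.299j + 0.6485k
q3 · q2 · q1 = 0.6908 + 0.3096i - 0.5192j + 0.3968k
0.6908 + 0.3096i - 0.5192j + 0.3968k


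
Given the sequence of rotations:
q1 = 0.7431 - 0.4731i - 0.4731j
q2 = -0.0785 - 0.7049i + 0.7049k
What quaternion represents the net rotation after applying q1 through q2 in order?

q2 · q1 = -0.3918 - 0.1532i - 0.2963j + 0.8573k
-0.3918 - 0.1532i - 0.2963j + 0.8573k


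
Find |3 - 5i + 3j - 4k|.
√59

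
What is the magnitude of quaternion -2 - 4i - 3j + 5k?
√54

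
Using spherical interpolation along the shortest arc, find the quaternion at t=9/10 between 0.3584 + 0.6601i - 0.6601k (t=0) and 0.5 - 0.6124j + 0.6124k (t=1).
-0.4307 + 0.0908i + 0.5879j - 0.6787k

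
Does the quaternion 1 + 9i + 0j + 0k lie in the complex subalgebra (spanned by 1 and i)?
Yes. The quaternion 1 + 9i has j- and k-coefficients y = z = 0, so it lies in the complex subalgebra spanned by 1 and i.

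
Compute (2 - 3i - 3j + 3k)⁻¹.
0.0645 + 0.0968i + 0.0968j - 0.0968k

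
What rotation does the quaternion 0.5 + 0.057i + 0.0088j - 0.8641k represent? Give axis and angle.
axis = (0.0658, 0.0102, -0.9978), θ = 2π/3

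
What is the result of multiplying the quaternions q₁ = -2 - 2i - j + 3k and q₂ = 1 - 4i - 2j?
-12 + 12i - 9j + 3k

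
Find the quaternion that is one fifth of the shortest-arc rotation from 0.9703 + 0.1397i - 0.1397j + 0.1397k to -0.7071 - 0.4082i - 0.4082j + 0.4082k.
0.977 + 0.2105i - 0.0244j + 0.0244k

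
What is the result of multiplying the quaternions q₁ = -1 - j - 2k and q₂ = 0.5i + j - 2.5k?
-4 + 4i - 2j + 3k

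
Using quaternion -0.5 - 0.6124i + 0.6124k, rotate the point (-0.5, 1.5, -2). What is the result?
(2.294, 0.781, 0.794)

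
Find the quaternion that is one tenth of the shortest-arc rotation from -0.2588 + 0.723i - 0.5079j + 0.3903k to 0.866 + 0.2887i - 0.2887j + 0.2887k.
-0.13 + 0.732i - 0.5259j + 0.4132k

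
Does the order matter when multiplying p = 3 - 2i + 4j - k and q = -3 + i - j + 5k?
Yes: pq = 2 + 28i - 6j + 16k ≠ 2 - 10i - 24j + 20k = qp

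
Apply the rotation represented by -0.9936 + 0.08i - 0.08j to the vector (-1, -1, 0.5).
(-0.895, -0.895, 0.805)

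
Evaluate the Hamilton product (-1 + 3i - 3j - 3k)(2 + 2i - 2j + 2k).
-8 - 8i - 16j - 8k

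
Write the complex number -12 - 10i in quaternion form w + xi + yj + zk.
-12 - 10i + 0j + 0k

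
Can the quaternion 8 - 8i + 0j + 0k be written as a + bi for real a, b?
Yes. The quaternion 8 - 8i has j- and k-coefficients y = z = 0, so it lies in the complex subalgebra spanned by 1 and i.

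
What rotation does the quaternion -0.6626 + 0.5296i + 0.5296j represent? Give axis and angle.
axis = (√2/2, √2/2, 0), θ = 263°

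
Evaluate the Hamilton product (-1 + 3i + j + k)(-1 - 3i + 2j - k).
9 - 3i - 3j + 9k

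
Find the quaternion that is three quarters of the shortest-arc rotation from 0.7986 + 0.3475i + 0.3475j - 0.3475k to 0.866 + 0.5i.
0.8714 + 0.4735i + 0.0907j - 0.0907k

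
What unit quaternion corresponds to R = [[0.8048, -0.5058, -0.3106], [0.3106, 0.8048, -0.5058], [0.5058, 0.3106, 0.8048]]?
0.9239 + 0.2209i - 0.2209j + 0.2209k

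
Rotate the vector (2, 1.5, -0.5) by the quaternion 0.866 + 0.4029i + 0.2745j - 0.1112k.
(2.077, 1.413, -0.437)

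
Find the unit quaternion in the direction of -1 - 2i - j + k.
-0.378 - 0.7559i - 0.378j + 0.378k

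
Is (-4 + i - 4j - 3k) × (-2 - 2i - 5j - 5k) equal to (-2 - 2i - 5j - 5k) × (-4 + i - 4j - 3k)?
No: pq = -25 + 11i + 39j + 13k ≠ -25 + i + 17j + 39k = qp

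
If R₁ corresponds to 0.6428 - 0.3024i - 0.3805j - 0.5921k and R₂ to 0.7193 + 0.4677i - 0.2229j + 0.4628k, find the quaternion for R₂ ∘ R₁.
0.793 + 0.3912i - 0.28j - 0.3738k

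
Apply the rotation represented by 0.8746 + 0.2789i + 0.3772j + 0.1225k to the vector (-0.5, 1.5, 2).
(1.108, 0.218, 2.286)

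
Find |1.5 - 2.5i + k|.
3.082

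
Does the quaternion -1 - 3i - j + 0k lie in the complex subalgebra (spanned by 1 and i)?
No. The quaternion -1 - 3i - j has j-coefficient y = -1 and k-coefficient z = 0, not both zero, so it does not lie in the complex subalgebra spanned by 1 and i.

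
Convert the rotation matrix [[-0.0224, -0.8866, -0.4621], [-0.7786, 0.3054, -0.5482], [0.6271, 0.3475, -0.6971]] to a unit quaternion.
-0.3827 - 0.5851i + 0.7115j - 0.0705k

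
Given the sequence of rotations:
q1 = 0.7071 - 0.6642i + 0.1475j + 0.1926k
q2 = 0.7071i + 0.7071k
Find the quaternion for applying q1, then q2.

q2 · q1 = 0.3335 + 0.3957i - 0.6058j + 0.6043k
0.3335 + 0.3957i - 0.6058j + 0.6043k


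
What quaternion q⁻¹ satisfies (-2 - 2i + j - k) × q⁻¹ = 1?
-0.2 + 0.2i - 0.1j + 0.1k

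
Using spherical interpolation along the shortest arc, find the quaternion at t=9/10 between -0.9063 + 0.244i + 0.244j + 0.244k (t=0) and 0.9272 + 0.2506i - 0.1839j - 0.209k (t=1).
-0.9359 - 0.2019i + 0.1923j + 0.2151k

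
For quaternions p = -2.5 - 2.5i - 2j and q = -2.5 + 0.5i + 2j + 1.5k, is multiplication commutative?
No: pq = 11.5 + 2i + 3.75j - 7.75k ≠ 11.5 + 8i - 3.75j + 0.25k = qp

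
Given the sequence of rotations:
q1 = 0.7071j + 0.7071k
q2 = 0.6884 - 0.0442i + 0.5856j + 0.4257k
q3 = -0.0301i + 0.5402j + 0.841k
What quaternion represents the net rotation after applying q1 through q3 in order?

q2 · q1 = -0.7151 + 0.1131i + 0.518j + 0.4555k
q3 · q2 · q1 = -0.6595 - 0.1681i - 0.2775j - 0.6781k
-0.6595 - 0.1681i - 0.2775j - 0.6781k


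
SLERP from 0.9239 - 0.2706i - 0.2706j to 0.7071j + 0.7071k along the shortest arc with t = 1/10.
0.8904 - 0.2608i - 0.3598j - 0.099k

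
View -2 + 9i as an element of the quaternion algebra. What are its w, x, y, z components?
-2 + 9i + 0j + 0k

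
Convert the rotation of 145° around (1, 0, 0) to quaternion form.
0.3007 + 0.9537i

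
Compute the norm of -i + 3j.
√10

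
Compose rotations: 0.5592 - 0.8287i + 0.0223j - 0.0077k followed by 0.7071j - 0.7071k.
-0.0212 + 0.0103i + 0.9814j + 0.1906k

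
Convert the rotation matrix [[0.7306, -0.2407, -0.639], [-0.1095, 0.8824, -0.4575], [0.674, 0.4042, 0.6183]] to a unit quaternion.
0.8988 + 0.2397i - 0.3652j + 0.0365k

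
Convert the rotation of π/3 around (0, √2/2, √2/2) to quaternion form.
0.866 + 0.3536j + 0.3536k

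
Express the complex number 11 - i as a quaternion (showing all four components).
11 - i + 0j + 0k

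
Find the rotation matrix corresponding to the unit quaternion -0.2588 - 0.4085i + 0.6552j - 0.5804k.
[[-0.5323, -0.8357, 0.1351], [-0.2349, -0.0075, -0.972], [0.8133, -0.5491, -0.1923]]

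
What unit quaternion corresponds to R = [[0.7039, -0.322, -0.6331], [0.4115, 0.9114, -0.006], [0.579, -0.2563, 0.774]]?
0.9205 - 0.068i - 0.3292j + 0.1992k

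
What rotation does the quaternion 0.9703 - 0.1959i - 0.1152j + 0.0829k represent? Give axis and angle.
axis = (-0.8098, -0.4762, 0.3427), θ = 28°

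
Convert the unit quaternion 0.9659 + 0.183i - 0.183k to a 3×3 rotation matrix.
[[0.933, 0.3535, -0.067], [-0.3535, 0.866, -0.3535], [-0.067, 0.3535, 0.933]]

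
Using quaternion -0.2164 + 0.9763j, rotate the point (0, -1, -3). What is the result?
(1.268, -1, 2.719)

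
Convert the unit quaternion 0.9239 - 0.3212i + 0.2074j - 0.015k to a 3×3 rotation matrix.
[[0.9135, -0.1055, 0.3929], [-0.161, 0.7932, 0.5873], [-0.3736, -0.5997, 0.7076]]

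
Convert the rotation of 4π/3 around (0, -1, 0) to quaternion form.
-0.5 - 0.866j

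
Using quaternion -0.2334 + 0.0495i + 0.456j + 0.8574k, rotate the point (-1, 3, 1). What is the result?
(2.094, -0.265, 2.558)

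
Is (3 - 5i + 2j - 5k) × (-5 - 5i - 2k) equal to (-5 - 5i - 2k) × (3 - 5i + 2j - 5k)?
No: pq = -50 + 6i + 5j + 29k ≠ -50 + 14i - 25j + 9k = qp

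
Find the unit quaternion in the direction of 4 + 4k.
0.7071 + 0.7071k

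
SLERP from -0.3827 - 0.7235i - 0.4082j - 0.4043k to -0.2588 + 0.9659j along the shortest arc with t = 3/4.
0.0957 - 0.2366i - 0.9578j - 0.1322k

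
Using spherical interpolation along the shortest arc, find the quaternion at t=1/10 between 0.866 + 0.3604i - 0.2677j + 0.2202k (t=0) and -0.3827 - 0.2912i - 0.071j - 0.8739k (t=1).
0.8456 + 0.3671i - 0.2396j + 0.3045k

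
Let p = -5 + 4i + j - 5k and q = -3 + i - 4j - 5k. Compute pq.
-10 - 42i + 32j + 23k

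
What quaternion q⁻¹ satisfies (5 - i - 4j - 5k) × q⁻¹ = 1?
0.0746 + 0.0149i + 0.0597j + 0.0746k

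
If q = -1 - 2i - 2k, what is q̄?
-1 + 2i + 2k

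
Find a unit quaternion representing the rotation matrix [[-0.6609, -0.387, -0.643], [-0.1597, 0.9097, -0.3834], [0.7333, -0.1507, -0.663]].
-0.3827 - 0.152i + 0.8991j - 0.1485k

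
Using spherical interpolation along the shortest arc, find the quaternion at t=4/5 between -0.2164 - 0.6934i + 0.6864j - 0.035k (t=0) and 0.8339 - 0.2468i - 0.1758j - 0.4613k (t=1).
-0.8339 + 0.0278i + 0.3611j + 0.4166k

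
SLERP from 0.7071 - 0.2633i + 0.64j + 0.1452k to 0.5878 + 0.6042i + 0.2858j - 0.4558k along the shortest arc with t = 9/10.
0.646 + 0.5375i + 0.3519j - 0.4123k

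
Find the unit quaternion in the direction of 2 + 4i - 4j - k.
0.3288 + 0.6576i - 0.6576j - 0.1644k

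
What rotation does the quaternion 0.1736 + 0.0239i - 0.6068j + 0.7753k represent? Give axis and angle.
axis = (0.0243, -0.6162, 0.7873), θ = 160°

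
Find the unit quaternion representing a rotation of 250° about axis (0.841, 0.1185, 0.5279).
-0.5736 + 0.6889i + 0.0971j + 0.4324k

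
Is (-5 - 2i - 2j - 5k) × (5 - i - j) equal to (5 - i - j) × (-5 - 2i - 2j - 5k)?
No: pq = -29 - 10i - 25k ≠ -29 - 10j - 25k = qp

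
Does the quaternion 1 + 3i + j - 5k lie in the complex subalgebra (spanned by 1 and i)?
No. The quaternion 1 + 3i + j - 5k has j-coefficient y = 1 and k-coefficient z = -5, not both zero, so it does not lie in the complex subalgebra spanned by 1 and i.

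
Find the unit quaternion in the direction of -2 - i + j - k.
-0.7559 - 0.378i + 0.378j - 0.378k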